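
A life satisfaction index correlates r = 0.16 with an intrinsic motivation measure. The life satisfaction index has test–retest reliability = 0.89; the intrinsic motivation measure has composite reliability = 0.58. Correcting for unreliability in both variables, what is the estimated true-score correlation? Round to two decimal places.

0.22

r_true = r_obs / √(r_xx · r_yy) = 0.16 / √(0.89 × 0.58) = 0.16 / √0.5162 = 0.16 / 0.7185 ≈ 0.22.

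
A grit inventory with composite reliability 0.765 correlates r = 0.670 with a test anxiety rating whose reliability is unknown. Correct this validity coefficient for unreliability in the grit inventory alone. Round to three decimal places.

Single correction: r_c = r_obs / √r_xx = 0.670 / √0.765 = 0.670 / 0.8746 ≈ 0.766.

0.766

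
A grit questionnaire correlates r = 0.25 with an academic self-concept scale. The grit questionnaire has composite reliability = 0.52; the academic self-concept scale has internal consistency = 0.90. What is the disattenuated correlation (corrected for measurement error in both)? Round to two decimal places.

0.37

r_true = r_obs / √(r_xx · r_yy) = 0.25 / √(0.52 × 0.90) = 0.25 / √0.4680 = 0.25 / 0.6841 ≈ 0.37.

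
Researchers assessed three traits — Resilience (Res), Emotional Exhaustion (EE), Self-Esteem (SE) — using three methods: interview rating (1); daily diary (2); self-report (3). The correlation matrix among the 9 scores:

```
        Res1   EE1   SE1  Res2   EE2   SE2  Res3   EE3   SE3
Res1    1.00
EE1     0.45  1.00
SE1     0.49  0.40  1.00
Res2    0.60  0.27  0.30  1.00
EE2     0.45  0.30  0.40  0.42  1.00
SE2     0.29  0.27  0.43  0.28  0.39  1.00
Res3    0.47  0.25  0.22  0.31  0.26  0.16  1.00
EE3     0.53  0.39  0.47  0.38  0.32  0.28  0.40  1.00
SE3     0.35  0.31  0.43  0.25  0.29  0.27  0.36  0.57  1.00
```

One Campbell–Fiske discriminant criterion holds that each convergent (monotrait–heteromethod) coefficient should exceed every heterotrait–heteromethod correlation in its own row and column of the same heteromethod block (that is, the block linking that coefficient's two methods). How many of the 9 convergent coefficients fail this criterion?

Each convergent coefficient versus the relevant comparison correlations:
Res (methods 1·2): 0.60 vs {0.45, 0.27, 0.29, 0.30} → pass.
Res (methods 1·3): 0.47 vs {0.53, 0.25, 0.35, 0.22} → fail.
Res (methods 2·3): 0.31 vs {0.38, 0.26, 0.25, 0.16} → fail.
EE (methods 1·2): 0.30 vs {0.27, 0.45, 0.27, 0.40} → fail.
EE (methods 1·3): 0.39 vs {0.25, 0.53, 0.31, 0.47} → fail.
EE (methods 2·3): 0.32 vs {0.26, 0.38, 0.29, 0.28} → fail.
SE (methods 1·2): 0.43 vs {0.30, 0.29, 0.40, 0.27} → pass.
SE (methods 1·3): 0.43 vs {0.22, 0.35, 0.47, 0.31} → fail.
SE (methods 2·3): 0.27 vs {0.16, 0.25, 0.28, 0.29} → fail.
7 of 9 fail.

7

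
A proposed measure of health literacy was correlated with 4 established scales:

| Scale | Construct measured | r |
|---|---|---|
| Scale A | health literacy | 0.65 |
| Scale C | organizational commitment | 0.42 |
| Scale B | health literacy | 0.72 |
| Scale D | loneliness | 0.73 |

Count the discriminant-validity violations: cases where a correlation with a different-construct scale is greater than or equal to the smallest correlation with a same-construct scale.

1

Convergent (same construct = health literacy): Scale A, Scale B.
Smallest convergent = 0.65. Discriminant values: 0.42, 0.73; count ≥ 0.65 → 1.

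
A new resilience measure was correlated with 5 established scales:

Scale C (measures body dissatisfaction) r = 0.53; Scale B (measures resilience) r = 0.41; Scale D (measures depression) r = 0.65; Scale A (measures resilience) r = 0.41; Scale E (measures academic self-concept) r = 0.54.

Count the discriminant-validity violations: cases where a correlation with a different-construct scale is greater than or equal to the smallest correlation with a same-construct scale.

3

Convergent (same construct = resilience): Scale B, Scale A.
Smallest convergent = 0.41. Discriminant values: 0.53, 0.65, 0.54; count ≥ 0.41 → 3.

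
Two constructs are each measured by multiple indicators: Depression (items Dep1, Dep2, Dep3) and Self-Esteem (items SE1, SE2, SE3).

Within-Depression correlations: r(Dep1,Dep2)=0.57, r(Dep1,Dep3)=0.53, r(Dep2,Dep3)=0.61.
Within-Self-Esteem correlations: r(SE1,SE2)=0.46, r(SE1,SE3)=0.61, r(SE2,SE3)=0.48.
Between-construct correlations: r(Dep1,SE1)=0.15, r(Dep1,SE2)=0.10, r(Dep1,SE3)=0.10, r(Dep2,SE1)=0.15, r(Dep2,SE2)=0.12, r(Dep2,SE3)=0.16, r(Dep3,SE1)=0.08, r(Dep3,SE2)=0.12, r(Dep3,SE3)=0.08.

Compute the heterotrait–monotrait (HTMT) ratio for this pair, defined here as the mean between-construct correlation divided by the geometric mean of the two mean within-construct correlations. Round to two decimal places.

0.22

Mean heterotrait r = 1.06/9 = 0.1178.
Mean within-Dep = 1.71/3 = 0.5700; mean within-SE = 1.55/3 = 0.5167.
Geometric mean = √(0.5700 × 0.5167) = 0.5427.
HTMT = 0.1178 / 0.5427 = 0.22.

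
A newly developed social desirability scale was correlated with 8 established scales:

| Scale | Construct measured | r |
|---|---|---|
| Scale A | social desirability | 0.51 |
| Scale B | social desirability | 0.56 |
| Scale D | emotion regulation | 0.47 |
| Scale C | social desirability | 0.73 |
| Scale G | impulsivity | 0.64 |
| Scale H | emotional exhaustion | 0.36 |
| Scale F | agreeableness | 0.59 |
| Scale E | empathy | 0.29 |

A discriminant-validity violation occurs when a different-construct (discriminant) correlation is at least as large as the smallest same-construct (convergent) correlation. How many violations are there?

2

Convergent (same construct = social desirability): Scale A, Scale B, Scale C.
Smallest convergent = 0.51. Discriminant values: 0.47, 0.64, 0.36, 0.59, 0.29; count ≥ 0.51 → 2.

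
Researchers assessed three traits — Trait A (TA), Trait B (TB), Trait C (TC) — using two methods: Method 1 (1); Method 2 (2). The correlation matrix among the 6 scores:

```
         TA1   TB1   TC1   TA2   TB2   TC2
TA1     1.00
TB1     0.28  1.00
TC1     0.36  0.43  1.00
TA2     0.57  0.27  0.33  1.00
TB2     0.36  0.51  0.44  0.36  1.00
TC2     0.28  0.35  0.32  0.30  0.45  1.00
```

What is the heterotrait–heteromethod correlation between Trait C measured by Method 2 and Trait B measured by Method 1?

0.35

Different traits and methods: r(TC2, TB1) = 0.35.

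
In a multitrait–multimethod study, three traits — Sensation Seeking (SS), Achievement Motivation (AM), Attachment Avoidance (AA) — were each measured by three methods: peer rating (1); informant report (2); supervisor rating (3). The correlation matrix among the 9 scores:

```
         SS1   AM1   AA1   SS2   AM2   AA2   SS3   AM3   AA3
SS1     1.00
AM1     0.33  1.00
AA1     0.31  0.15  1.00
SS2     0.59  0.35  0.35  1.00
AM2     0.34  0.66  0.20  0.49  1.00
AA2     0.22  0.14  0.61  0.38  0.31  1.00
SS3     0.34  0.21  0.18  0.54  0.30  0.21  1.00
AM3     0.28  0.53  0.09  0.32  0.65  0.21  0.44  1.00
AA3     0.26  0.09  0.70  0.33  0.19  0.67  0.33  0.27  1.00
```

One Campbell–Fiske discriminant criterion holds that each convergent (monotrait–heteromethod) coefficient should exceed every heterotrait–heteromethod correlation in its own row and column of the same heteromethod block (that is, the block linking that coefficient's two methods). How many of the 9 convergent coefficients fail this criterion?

Each convergent coefficient versus the relevant comparison correlations:
SS (methods 1·2): 0.59 vs {0.34, 0.35, 0.22, 0.35} → pass.
SS (methods 1·3): 0.34 vs {0.28, 0.21, 0.26, 0.18} → pass.
SS (methods 2·3): 0.54 vs {0.32, 0.30, 0.33, 0.21} → pass.
AM (methods 1·2): 0.66 vs {0.35, 0.34, 0.14, 0.20} → pass.
AM (methods 1·3): 0.53 vs {0.21, 0.28, 0.09, 0.09} → pass.
AM (methods 2·3): 0.65 vs {0.30, 0.32, 0.19, 0.21} → pass.
AA (methods 1·2): 0.61 vs {0.35, 0.22, 0.20, 0.14} → pass.
AA (methods 1·3): 0.70 vs {0.18, 0.26, 0.09, 0.09} → pass.
AA (methods 2·3): 0.67 vs {0.21, 0.33, 0.21, 0.19} → pass.
0 of 9 fail.

0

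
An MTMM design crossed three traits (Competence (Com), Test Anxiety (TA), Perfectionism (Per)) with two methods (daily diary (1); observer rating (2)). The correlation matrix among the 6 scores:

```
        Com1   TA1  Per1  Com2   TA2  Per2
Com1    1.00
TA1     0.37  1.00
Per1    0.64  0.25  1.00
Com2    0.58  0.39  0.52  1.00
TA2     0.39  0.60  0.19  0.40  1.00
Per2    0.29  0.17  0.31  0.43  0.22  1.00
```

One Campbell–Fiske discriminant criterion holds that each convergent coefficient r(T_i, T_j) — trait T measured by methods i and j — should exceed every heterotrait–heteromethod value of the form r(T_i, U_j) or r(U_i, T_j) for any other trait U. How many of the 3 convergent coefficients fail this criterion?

Each convergent coefficient versus the relevant comparison correlations:
Com (methods 1·2): 0.58 vs {0.39, 0.39, 0.29, 0.52} → pass.
TA (methods 1·2): 0.60 vs {0.39, 0.39, 0.17, 0.19} → pass.
Per (methods 1·2): 0.31 vs {0.52, 0.29, 0.19, 0.17} → fail.
1 of 3 fail.

1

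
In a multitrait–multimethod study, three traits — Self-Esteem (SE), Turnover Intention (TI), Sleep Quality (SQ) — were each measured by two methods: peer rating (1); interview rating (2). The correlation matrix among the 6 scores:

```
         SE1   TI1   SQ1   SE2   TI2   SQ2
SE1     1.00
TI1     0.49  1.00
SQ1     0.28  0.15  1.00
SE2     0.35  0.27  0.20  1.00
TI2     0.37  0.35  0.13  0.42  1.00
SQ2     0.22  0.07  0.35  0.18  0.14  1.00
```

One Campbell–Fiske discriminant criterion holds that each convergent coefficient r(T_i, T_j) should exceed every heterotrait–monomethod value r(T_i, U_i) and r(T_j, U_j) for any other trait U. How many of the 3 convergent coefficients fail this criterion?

2

Checking each validity diagonal entry against its comparison values:
SE (methods 1·2): 0.35 vs {0.49, 0.42, 0.28, 0.18} → fail.
TI (methods 1·2): 0.35 vs {0.49, 0.42, 0.15, 0.14} → fail.
SQ (methods 1·2): 0.35 vs {0.28, 0.18, 0.15, 0.14} → pass.
2 of 3 fail.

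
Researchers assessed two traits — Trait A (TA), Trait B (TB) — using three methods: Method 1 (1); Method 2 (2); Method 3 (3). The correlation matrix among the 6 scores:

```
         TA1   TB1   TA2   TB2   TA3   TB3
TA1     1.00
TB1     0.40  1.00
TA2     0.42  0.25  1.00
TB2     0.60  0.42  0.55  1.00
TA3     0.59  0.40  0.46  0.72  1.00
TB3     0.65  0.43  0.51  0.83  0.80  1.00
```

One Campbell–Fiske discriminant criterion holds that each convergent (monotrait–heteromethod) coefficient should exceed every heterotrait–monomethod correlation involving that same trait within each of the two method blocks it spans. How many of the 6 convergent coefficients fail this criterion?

Checking each validity diagonal entry against its comparison values:
TA (methods 1·2): 0.42 vs {0.40, 0.55} → fail.
TA (methods 1·3): 0.59 vs {0.40, 0.80} → fail.
TA (methods 2·3): 0.46 vs {0.55, 0.80} → fail.
TB (methods 1·2): 0.42 vs {0.40, 0.55} → fail.
TB (methods 1·3): 0.43 vs {0.40, 0.80} → fail.
TB (methods 2·3): 0.83 vs {0.55, 0.80} → pass.
5 of 6 fail.

5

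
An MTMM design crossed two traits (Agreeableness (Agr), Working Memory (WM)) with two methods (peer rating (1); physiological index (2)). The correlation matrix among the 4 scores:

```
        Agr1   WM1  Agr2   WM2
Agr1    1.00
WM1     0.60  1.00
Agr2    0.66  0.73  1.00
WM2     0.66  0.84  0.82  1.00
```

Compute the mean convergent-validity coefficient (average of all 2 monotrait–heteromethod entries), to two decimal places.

Convergent values: 0.66, 0.84; mean = 1.50/2 = 0.75.

0.75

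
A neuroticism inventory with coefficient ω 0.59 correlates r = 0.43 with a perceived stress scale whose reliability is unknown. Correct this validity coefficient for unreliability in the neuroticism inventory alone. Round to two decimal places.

Single correction: r_c = r_obs / √r_xx = 0.43 / √0.59 = 0.43 / 0.7681 ≈ 0.56.

0.56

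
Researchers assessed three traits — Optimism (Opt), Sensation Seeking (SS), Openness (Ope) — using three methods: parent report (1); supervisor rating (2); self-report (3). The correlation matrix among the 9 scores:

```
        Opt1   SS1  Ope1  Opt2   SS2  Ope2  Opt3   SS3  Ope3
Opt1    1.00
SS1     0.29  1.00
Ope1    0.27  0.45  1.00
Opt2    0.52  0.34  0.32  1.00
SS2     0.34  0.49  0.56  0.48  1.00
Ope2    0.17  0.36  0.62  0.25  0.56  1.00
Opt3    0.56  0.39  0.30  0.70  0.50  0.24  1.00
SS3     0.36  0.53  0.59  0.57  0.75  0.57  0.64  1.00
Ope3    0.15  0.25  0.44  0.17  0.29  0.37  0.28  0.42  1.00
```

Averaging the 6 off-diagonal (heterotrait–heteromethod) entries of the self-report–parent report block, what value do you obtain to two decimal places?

0.34

HTHM values (method 3 × method 1): 0.39, 0.30, 0.36, 0.59, 0.15, 0.25; mean = 2.04/6 = 0.34.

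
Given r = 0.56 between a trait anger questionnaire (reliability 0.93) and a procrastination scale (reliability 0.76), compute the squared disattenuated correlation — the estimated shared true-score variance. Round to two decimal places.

0.44

Disattenuated r = 0.56 / √(0.93 × 0.76) = 0.56 / 0.8407 = 0.6661.
Shared true-score variance = 0.6661² = 0.4437 ≈ 0.44.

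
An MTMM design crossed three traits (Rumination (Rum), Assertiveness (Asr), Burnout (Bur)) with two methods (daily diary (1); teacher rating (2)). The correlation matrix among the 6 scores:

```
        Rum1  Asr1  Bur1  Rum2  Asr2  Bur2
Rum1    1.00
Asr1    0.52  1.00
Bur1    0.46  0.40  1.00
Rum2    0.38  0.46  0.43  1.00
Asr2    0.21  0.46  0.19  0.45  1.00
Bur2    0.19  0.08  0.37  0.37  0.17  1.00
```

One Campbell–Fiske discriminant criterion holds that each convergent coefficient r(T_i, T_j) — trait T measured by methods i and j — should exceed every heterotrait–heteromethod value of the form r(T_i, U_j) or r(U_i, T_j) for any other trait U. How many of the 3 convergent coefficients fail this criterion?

Convergent coefficients and their comparison sets:
Rum (methods 1·2): 0.38 vs {0.21, 0.46, 0.19, 0.43} → fail.
Asr (methods 1·2): 0.46 vs {0.46, 0.21, 0.08, 0.19} → fail.
Bur (methods 1·2): 0.37 vs {0.43, 0.19, 0.19, 0.08} → fail.
3 of 3 fail.

3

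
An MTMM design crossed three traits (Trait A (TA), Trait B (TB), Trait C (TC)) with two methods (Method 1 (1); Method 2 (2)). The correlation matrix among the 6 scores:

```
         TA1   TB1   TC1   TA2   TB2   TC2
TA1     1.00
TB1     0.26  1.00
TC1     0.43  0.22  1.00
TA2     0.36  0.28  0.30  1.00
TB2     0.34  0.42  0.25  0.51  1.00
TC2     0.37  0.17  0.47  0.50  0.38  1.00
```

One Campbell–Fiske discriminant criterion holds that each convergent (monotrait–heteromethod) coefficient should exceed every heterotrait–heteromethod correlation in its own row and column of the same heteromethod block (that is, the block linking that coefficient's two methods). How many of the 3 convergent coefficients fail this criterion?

1

Each convergent coefficient versus the relevant comparison correlations:
TA (methods 1·2): 0.36 vs {0.34, 0.28, 0.37, 0.30} → fail.
TB (methods 1·2): 0.42 vs {0.28, 0.34, 0.17, 0.25} → pass.
TC (methods 1·2): 0.47 vs {0.30, 0.37, 0.25, 0.17} → pass.
1 of 3 fail.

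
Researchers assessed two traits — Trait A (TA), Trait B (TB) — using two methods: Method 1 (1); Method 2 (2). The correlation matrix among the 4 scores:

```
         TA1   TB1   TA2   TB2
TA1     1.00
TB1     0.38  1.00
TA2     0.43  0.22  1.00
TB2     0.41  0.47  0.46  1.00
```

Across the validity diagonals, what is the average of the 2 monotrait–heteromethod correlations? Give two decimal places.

0.45

Convergent values: 0.43, 0.47; mean = 0.90/2 = 0.45.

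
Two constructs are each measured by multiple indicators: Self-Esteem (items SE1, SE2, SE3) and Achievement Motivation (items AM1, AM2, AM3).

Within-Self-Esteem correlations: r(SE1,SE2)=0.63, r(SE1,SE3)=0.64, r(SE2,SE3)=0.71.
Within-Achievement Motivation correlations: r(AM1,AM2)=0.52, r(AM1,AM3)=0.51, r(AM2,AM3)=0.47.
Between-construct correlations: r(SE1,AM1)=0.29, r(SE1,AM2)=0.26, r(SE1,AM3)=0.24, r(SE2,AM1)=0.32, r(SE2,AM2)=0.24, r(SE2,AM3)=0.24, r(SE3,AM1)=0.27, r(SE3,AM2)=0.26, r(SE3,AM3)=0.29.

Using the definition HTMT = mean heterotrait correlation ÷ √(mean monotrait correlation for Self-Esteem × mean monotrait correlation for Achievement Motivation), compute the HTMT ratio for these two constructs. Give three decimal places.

Mean between = 2.41/9 = 0.2678.
Mean within-SE = 1.98/3 = 0.6600; mean within-AM = 1.50/3 = 0.5000.
Geometric mean = √(0.6600 × 0.5000) = 0.5745.
HTMT = 0.2678 / 0.5745 = 0.466.

0.466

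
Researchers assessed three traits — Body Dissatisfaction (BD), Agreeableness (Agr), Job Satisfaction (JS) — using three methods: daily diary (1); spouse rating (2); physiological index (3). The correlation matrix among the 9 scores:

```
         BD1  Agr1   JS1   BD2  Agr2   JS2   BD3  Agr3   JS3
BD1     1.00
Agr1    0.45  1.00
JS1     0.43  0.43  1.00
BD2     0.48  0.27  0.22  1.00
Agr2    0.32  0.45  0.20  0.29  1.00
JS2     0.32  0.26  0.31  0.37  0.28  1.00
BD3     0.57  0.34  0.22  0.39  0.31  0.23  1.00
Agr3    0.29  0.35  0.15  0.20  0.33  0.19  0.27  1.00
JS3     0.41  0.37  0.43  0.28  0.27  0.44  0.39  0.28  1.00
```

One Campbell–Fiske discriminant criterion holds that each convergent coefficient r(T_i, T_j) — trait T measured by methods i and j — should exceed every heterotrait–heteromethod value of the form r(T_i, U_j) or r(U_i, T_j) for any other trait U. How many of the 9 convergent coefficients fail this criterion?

2

Checking each validity diagonal entry against its comparison values:
BD (methods 1·2): 0.48 vs {0.32, 0.27, 0.32, 0.22} → pass.
BD (methods 1·3): 0.57 vs {0.29, 0.34, 0.41, 0.22} → pass.
BD (methods 2·3): 0.39 vs {0.20, 0.31, 0.28, 0.23} → pass.
Agr (methods 1·2): 0.45 vs {0.27, 0.32, 0.26, 0.20} → pass.
Agr (methods 1·3): 0.35 vs {0.34, 0.29, 0.37, 0.15} → fail.
Agr (methods 2·3): 0.33 vs {0.31, 0.20, 0.27, 0.19} → pass.
JS (methods 1·2): 0.31 vs {0.22, 0.32, 0.20, 0.26} → fail.
JS (methods 1·3): 0.43 vs {0.22, 0.41, 0.15, 0.37} → pass.
JS (methods 2·3): 0.44 vs {0.23, 0.28, 0.19, 0.27} → pass.
2 of 9 fail.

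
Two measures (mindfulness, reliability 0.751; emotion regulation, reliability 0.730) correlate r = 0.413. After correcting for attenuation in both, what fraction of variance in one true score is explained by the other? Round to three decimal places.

0.311

Disattenuated r = 0.413 / √(0.751 × 0.730) = 0.413 / 0.7404 = 0.5578.
Shared true-score variance = 0.5578² = 0.3111 ≈ 0.311.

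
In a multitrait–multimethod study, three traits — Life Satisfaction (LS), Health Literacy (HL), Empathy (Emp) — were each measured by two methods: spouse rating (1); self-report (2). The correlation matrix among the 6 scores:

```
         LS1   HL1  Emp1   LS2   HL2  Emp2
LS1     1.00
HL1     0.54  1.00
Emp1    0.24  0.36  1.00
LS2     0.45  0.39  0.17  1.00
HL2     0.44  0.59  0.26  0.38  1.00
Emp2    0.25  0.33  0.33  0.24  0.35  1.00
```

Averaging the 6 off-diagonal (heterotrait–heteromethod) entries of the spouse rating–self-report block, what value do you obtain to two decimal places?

0.31

HTHM values (method 1 × method 2): 0.44, 0.25, 0.39, 0.33, 0.17, 0.26; mean = 1.84/6 = 0.31.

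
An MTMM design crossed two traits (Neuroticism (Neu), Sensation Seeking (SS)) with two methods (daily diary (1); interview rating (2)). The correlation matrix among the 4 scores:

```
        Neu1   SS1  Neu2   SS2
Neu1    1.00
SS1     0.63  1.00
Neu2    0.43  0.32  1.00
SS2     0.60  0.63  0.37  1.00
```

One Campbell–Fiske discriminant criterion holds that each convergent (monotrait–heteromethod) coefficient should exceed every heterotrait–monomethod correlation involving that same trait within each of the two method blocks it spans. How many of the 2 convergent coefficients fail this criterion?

Convergent coefficients and their comparison sets:
Neu (methods 1·2): 0.43 vs {0.63, 0.37} → fail.
SS (methods 1·2): 0.63 vs {0.63, 0.37} → fail.
2 of 2 fail.

2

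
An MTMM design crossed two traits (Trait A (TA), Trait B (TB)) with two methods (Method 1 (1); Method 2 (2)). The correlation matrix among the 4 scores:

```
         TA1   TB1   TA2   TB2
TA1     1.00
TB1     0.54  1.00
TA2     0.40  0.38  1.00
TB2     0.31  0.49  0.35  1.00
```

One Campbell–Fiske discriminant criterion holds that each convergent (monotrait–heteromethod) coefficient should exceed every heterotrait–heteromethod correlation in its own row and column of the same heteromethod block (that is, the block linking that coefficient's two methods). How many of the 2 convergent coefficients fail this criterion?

0

Checking each validity diagonal entry against its comparison values:
TA (methods 1·2): 0.40 vs {0.31, 0.38} → pass.
TB (methods 1·2): 0.49 vs {0.38, 0.31} → pass.
0 of 2 fail.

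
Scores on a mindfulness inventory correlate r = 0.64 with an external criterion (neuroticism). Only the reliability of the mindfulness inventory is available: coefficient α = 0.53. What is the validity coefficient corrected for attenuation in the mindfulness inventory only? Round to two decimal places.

0.88

Single correction: r_c = r_obs / √r_xx = 0.64 / √0.53 = 0.64 / 0.7280 ≈ 0.88.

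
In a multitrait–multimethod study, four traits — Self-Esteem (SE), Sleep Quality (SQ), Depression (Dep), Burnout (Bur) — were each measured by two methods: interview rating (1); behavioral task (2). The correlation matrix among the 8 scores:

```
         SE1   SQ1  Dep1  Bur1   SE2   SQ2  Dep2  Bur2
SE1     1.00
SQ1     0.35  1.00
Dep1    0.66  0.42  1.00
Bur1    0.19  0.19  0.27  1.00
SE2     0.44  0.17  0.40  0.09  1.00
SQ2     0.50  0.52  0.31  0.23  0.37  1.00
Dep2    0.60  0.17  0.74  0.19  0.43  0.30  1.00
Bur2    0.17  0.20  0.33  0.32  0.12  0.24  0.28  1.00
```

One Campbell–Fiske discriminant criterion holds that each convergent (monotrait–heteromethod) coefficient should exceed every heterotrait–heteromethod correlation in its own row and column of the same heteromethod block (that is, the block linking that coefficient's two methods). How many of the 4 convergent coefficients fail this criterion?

2

Checking each validity diagonal entry against its comparison values:
SE (methods 1·2): 0.44 vs {0.50, 0.17, 0.60, 0.40, 0.17, 0.09} → fail.
SQ (methods 1·2): 0.52 vs {0.17, 0.50, 0.17, 0.31, 0.20, 0.23} → pass.
Dep (methods 1·2): 0.74 vs {0.40, 0.60, 0.31, 0.17, 0.33, 0.19} → pass.
Bur (methods 1·2): 0.32 vs {0.09, 0.17, 0.23, 0.20, 0.19, 0.33} → fail.
2 of 4 fail.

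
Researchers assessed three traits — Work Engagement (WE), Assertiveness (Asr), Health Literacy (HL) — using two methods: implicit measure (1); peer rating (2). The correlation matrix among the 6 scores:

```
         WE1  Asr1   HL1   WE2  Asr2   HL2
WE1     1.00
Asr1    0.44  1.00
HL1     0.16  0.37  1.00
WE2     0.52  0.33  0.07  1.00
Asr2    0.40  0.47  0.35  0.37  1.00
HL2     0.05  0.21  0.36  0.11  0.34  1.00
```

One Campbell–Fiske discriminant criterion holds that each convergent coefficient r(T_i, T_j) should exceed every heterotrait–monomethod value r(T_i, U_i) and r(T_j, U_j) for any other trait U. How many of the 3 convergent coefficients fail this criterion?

Convergent coefficients and their comparison sets:
WE (methods 1·2): 0.52 vs {0.44, 0.37, 0.16, 0.11} → pass.
Asr (methods 1·2): 0.47 vs {0.44, 0.37, 0.37, 0.34} → pass.
HL (methods 1·2): 0.36 vs {0.16, 0.11, 0.37, 0.34} → fail.
1 of 3 fail.

1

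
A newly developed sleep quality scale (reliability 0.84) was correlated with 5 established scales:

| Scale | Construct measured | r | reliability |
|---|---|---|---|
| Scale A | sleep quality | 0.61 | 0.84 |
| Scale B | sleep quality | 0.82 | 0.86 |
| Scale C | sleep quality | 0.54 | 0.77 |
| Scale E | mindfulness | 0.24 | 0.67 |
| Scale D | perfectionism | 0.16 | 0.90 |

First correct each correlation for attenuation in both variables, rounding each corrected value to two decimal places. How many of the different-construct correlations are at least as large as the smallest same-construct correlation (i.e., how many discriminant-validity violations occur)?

0

Disattenuated r (r / √(r_scale · r_new)):
  Scale A (conv): 0.61 / √(0.84·0.84) = 0.73
  Scale B (conv): 0.82 / √(0.86·0.84) = 0.96
  Scale C (conv): 0.54 / √(0.77·0.84) = 0.67
  Scale E (disc): 0.24 / √(0.67·0.84) = 0.32
  Scale D (disc): 0.16 / √(0.90·0.84) = 0.18
Smallest convergent = 0.67. Discriminant values: 0.32, 0.18; count ≥ 0.67 → 0.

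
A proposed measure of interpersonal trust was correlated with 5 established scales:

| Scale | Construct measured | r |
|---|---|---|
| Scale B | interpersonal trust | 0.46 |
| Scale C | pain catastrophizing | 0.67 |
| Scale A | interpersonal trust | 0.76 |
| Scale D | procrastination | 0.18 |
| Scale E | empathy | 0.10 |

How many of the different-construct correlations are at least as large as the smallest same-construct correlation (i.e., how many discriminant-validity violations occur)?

1

Convergent (same construct = interpersonal trust): Scale B, Scale A.
Smallest convergent = 0.46. Discriminant values: 0.67, 0.18, 0.10; count ≥ 0.46 → 1.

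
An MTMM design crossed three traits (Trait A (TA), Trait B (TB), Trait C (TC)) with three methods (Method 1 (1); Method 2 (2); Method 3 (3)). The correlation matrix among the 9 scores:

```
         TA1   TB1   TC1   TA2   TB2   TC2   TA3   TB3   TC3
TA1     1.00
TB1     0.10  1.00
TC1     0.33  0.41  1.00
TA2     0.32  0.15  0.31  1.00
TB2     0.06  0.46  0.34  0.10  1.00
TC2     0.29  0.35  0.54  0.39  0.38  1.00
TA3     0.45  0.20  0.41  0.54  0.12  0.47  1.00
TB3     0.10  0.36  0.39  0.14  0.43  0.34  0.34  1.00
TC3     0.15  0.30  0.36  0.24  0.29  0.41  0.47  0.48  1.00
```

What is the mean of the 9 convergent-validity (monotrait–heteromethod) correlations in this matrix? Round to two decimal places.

Convergent values: 0.32, 0.45, 0.54, 0.46, 0.36, 0.43, 0.54, 0.36, 0.41; mean = 3.87/9 = 0.43.

0.43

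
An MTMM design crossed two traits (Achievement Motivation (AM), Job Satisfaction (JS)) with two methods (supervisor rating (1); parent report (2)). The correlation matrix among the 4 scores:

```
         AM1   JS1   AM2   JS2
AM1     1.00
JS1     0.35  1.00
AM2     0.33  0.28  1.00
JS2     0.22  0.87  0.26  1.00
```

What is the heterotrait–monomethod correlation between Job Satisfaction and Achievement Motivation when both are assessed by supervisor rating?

0.35

Different traits, same method: r(JS1, AM1) = 0.35.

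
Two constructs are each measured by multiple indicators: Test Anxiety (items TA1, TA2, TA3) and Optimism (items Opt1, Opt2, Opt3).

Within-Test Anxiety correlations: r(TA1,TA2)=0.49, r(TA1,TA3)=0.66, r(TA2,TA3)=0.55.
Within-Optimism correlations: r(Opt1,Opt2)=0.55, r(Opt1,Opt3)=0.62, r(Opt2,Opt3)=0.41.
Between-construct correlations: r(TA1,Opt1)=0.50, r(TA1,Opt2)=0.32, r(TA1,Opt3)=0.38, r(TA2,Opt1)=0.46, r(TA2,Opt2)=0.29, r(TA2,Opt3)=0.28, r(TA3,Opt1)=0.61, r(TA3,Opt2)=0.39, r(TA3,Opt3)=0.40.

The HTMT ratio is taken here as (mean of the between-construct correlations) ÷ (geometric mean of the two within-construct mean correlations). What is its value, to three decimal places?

0.738

Mean heterotrait r = 3.63/9 = 0.4033.
Mean within-TA = 1.70/3 = 0.5667; mean within-Opt = 1.58/3 = 0.5267.
Geometric mean = √(0.5667 × 0.5267) = 0.5463.
HTMT = 0.4033 / 0.5463 = 0.738.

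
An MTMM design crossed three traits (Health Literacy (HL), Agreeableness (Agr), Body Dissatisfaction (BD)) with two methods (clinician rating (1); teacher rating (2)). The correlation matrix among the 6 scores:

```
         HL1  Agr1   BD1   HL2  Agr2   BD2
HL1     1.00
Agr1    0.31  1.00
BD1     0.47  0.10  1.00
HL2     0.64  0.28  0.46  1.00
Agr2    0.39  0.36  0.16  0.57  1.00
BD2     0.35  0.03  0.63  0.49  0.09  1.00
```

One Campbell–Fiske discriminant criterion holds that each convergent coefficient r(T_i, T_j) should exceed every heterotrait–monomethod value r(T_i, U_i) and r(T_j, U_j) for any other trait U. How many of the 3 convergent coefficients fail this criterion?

Convergent coefficients and their comparison sets:
HL (methods 1·2): 0.64 vs {0.31, 0.57, 0.47, 0.49} → pass.
Agr (methods 1·2): 0.36 vs {0.31, 0.57, 0.10, 0.09} → fail.
BD (methods 1·2): 0.63 vs {0.47, 0.49, 0.10, 0.09} → pass.
1 of 3 fail.

1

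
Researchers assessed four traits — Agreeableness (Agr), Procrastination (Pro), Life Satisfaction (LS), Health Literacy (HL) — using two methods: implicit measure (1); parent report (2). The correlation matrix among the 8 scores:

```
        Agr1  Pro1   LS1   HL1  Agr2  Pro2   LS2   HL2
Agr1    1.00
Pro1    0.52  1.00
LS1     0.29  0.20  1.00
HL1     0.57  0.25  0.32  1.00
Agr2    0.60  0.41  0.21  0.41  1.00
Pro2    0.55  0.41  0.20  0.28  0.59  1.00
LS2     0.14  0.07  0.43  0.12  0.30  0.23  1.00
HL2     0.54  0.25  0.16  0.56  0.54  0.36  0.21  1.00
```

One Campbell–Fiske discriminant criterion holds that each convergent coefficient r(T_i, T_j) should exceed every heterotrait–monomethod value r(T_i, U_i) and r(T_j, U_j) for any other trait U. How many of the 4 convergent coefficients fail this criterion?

2

Convergent coefficients and their comparison sets:
Agr (methods 1·2): 0.60 vs {0.52, 0.59, 0.29, 0.30, 0.57, 0.54} → pass.
Pro (methods 1·2): 0.41 vs {0.52, 0.59, 0.20, 0.23, 0.25, 0.36} → fail.
LS (methods 1·2): 0.43 vs {0.29, 0.30, 0.20, 0.23, 0.32, 0.21} → pass.
HL (methods 1·2): 0.56 vs {0.57, 0.54, 0.25, 0.36, 0.32, 0.21} → fail.
2 of 4 fail.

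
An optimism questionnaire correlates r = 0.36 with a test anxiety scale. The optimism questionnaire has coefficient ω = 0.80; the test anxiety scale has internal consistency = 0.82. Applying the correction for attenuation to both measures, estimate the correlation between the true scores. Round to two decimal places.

0.44

r_true = r_obs / √(r_xx · r_yy) = 0.36 / √(0.80 × 0.82) = 0.36 / √0.6560 = 0.36 / 0.8099 ≈ 0.44.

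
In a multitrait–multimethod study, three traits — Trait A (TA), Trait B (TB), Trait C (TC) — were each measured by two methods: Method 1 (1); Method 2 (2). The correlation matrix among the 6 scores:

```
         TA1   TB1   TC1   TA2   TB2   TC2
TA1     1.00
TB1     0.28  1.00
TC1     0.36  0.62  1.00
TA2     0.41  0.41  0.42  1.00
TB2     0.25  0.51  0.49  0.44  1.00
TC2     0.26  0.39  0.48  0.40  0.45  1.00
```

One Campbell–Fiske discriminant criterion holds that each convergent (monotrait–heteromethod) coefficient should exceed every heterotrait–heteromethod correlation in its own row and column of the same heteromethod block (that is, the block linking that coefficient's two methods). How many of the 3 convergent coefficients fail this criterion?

2

Each convergent coefficient versus the relevant comparison correlations:
TA (methods 1·2): 0.41 vs {0.25, 0.41, 0.26, 0.42} → fail.
TB (methods 1·2): 0.51 vs {0.41, 0.25, 0.39, 0.49} → pass.
TC (methods 1·2): 0.48 vs {0.42, 0.26, 0.49, 0.39} → fail.
2 of 3 fail.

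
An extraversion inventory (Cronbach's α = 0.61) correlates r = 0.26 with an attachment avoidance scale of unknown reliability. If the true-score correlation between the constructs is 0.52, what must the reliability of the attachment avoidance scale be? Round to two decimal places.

r_true = r_obs / √(r_xx · r_yy) ⇒ 0.52 = 0.26 / √(0.61 · r_yy).
√(0.61 · r_yy) = 0.26 / 0.52 = 0.5000; 0.61 · r_yy = 0.2500; r_yy = 0.2500 / 0.61 ≈ 0.41.

0.41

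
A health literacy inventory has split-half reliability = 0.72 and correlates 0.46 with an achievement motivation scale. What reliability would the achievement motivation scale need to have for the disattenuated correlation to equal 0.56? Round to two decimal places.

r_true = r_obs / √(r_xx · r_yy) ⇒ 0.56 = 0.46 / √(0.72 · r_yy).
√(0.72 · r_yy) = 0.46 / 0.56 = 0.8214; 0.72 · r_yy = 0.6747; r_yy = 0.6747 / 0.72 ≈ 0.94.

0.94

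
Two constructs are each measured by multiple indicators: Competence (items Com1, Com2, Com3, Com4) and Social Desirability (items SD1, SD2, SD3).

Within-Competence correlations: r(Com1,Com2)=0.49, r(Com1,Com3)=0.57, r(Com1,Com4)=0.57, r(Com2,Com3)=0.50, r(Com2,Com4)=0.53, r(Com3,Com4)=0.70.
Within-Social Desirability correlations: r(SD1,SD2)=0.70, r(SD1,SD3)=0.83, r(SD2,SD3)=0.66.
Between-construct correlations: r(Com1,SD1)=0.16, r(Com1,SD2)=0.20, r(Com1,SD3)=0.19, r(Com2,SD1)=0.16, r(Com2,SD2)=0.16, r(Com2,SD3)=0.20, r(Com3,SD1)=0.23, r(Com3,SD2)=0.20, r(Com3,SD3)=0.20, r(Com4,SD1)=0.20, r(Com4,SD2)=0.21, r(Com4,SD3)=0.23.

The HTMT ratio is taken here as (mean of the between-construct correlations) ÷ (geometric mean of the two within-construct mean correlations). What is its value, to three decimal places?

Mean between = 2.34/12 = 0.1950.
Mean within-Com = 3.36/6 = 0.5600; mean within-SD = 2.19/3 = 0.7300.
Geometric mean = √(0.5600 × 0.7300) = 0.6394.
HTMT = 0.1950 / 0.6394 = 0.305.

0.305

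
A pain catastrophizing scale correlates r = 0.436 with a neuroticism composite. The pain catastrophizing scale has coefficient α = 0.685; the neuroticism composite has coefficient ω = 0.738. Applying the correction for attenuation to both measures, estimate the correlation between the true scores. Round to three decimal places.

r_true = r_obs / √(r_xx · r_yy) = 0.436 / √(0.685 × 0.738) = 0.436 / √0.505530 = 0.436 / 0.7110 ≈ 0.613.

0.613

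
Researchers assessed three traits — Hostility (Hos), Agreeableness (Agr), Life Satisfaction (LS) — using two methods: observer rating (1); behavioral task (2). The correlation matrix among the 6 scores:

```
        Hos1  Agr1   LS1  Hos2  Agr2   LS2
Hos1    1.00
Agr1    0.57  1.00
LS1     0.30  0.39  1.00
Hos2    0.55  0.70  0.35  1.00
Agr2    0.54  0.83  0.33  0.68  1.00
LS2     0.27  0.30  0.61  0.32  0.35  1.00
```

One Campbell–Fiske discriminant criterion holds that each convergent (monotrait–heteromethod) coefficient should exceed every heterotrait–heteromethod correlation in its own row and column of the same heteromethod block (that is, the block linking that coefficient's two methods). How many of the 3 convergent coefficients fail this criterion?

1

Checking each validity diagonal entry against its comparison values:
Hos (methods 1·2): 0.55 vs {0.54, 0.70, 0.27, 0.35} → fail.
Agr (methods 1·2): 0.83 vs {0.70, 0.54, 0.30, 0.33} → pass.
LS (methods 1·2): 0.61 vs {0.35, 0.27, 0.33, 0.30} → pass.
1 of 3 fail.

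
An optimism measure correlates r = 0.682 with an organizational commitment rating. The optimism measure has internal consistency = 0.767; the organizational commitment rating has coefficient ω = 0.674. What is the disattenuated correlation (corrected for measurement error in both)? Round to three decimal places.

0.949

r_true = r_obs / √(r_xx · r_yy) = 0.682 / √(0.767 × 0.674) = 0.682 / √0.516958 = 0.682 / 0.7190 ≈ 0.949.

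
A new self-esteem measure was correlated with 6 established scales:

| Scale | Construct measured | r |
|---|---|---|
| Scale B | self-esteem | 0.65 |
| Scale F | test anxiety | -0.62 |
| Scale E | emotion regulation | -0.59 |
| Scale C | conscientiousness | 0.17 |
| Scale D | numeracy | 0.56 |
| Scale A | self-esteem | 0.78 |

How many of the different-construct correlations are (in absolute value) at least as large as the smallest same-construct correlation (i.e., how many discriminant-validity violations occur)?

Convergent (same construct = self-esteem): Scale B, Scale A.
Smallest convergent = 0.65. Discriminant |r|: 0.62, 0.59, 0.17, 0.56; count ≥ 0.65 → 0.

0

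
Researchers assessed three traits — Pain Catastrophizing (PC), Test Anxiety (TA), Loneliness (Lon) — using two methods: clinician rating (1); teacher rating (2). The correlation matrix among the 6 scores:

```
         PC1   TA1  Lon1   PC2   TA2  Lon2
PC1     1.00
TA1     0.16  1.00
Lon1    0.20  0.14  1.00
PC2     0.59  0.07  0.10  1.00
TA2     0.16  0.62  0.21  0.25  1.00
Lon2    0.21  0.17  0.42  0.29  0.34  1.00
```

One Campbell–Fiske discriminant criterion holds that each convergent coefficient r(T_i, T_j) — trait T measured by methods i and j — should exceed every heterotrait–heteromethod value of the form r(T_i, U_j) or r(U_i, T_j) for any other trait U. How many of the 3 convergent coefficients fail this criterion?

0

Convergent coefficients and their comparison sets:
PC (methods 1·2): 0.59 vs {0.16, 0.07, 0.21, 0.10} → pass.
TA (methods 1·2): 0.62 vs {0.07, 0.16, 0.17, 0.21} → pass.
Lon (methods 1·2): 0.42 vs {0.10, 0.21, 0.21, 0.17} → pass.
0 of 3 fail.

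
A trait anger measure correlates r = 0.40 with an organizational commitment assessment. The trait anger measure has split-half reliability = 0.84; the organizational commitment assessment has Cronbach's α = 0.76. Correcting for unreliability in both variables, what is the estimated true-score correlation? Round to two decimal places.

r_true = r_obs / √(r_xx · r_yy) = 0.40 / √(0.84 × 0.76) = 0.40 / √0.6384 = 0.40 / 0.7990 ≈ 0.50.

0.50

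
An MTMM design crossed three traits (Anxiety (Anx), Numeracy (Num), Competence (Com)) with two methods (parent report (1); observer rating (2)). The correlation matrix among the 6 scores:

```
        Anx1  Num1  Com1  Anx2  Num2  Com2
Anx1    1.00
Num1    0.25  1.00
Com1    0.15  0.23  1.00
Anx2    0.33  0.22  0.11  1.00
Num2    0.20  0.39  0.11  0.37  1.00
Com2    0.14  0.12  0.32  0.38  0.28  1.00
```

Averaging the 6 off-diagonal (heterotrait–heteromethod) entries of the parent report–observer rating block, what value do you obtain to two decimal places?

HTHM values (method 1 × method 2): 0.20, 0.14, 0.22, 0.12, 0.11, 0.11; mean = 0.90/6 = 0.15.

0.15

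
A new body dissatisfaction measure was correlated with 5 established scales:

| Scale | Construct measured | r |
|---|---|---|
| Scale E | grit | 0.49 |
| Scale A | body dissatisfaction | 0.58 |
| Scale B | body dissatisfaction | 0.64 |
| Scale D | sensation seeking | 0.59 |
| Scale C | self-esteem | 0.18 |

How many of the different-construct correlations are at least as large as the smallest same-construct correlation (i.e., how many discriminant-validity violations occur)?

1

Convergent (same construct = body dissatisfaction): Scale A, Scale B.
Smallest convergent = 0.58. Discriminant values: 0.49, 0.59, 0.18; count ≥ 0.58 → 1.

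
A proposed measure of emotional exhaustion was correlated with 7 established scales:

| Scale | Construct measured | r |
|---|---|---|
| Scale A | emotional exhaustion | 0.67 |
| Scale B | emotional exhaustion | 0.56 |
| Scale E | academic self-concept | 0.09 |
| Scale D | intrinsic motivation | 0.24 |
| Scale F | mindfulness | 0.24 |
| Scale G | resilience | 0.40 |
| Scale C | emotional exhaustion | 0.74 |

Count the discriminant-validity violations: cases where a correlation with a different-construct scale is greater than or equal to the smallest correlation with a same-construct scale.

0

Convergent (same construct = emotional exhaustion): Scale A, Scale B, Scale C.
Smallest convergent = 0.56. Discriminant values: 0.09, 0.24, 0.24, 0.40; count ≥ 0.56 → 0.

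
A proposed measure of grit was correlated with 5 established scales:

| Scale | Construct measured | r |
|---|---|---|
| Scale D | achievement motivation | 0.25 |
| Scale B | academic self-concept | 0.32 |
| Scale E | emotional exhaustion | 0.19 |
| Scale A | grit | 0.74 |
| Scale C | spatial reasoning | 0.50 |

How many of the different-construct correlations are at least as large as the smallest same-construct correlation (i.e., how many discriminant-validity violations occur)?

0

Convergent (same construct = grit): Scale A.
Smallest convergent = 0.74. Discriminant values: 0.25, 0.32, 0.19, 0.50; count ≥ 0.74 → 0.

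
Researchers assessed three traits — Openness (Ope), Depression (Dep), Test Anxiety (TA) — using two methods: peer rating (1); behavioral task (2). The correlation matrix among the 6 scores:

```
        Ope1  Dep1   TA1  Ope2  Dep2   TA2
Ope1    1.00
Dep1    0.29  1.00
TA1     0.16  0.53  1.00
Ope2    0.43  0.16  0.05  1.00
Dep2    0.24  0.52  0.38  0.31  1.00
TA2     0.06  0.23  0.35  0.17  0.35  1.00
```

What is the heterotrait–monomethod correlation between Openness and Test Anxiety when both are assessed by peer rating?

0.16

Different traits, same method: r(Ope1, TA1) = 0.16.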